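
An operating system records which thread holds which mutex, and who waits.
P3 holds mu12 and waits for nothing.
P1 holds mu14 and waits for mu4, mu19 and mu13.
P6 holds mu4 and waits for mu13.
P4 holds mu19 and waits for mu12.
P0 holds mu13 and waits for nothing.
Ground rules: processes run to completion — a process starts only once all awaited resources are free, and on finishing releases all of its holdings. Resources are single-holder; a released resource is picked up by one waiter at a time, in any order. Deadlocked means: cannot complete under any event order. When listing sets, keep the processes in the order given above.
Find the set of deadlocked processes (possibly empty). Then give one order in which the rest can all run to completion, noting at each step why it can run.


Nothing here is deadlocked.
Key observation: the waits form no ring: some process can always run, and its releases unblock the others one by one.
A valid finishing order for the others: P0, P3, P6, P4, P1.
Step-by-step check:
  P0: no waits; runs immediately, freeing mu13
  P3: no waits; runs immediately, freeing mu12
  P6: everything it awaited (mu13) is free; runs, freeing mu4
  P4: everything it awaited (mu12) is free; runs, freeing mu19
  P1: everything it awaited (mu4, mu19 and mu13) is free; runs, freeing mu14


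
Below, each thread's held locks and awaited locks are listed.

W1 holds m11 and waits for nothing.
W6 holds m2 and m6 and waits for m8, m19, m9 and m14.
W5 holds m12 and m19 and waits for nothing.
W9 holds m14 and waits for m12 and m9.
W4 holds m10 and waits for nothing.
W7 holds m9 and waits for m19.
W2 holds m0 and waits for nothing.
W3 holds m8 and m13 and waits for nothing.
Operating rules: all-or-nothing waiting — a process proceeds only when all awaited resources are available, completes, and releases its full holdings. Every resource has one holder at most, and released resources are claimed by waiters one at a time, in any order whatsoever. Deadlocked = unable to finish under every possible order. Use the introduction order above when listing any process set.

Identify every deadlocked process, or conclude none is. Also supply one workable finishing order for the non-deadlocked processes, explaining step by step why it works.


No process is deadlocked.
Key observation: all waits point, directly or indirectly, at processes that can finish, so nothing is permanently blocked.
One completion order for the rest: W1, W5, W4, W2, W7, W3, W9, W6.
Check, step by step:
  run W1 (it waits on nothing); releases m11
  run W5 (it waits on nothing); releases m12 and m19
  run W4 (it waits on nothing); releases m10
  run W2 (it waits on nothing); releases m0
  W7 waits on m19 — all released -> runs and releases m9
  run W3 (it waits on nothing); releases m8 and m13
  W9 waits on m12 and m9 — all released -> runs and releases m14
  W6 waits on m8, m19, m9 and m14 — all released -> runs and releases m2 and m6


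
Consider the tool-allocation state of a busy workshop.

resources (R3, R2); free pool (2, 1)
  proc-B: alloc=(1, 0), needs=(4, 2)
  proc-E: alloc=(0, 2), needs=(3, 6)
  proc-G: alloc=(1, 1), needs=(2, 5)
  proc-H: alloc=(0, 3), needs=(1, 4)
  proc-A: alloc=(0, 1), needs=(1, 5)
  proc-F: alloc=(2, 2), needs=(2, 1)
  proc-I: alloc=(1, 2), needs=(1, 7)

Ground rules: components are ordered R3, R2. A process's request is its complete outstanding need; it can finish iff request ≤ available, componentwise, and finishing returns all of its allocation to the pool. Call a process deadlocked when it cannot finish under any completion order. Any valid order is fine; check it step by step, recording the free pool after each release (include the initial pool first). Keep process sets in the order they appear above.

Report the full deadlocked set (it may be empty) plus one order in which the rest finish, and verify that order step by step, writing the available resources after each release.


Deadlocked set: proc-E, proc-G, proc-H, proc-A and proc-I.
Key observation: the wall is R2: completing proc-F, proc-B brings the pool only to (5, 3), and all the rest need more.
A valid finishing order for the others: proc-F, proc-B. Check, step by step:
  pool = (2, 1)
  run proc-F (needs (2, 1), free (2, 1)); after release of (2, 2) the pool is (4, 3)
  run proc-B (needs (4, 2), free (4, 3)); after release of (1, 0) the pool is (5, 3)
The blocked processes can never fit:
  proc-E cannot run: need (3, 6) vs free (5, 3) (insufficient R2)
  proc-G cannot run: need (2, 5) vs free (5, 3) (insufficient R2)
  proc-H cannot run: need (1, 4) vs free (5, 3) (insufficient R2)
  proc-A cannot run: need (1, 5) vs free (5, 3) (insufficient R2)
  proc-I cannot run: need (1, 7) vs free (5, 3) (insufficient R2)


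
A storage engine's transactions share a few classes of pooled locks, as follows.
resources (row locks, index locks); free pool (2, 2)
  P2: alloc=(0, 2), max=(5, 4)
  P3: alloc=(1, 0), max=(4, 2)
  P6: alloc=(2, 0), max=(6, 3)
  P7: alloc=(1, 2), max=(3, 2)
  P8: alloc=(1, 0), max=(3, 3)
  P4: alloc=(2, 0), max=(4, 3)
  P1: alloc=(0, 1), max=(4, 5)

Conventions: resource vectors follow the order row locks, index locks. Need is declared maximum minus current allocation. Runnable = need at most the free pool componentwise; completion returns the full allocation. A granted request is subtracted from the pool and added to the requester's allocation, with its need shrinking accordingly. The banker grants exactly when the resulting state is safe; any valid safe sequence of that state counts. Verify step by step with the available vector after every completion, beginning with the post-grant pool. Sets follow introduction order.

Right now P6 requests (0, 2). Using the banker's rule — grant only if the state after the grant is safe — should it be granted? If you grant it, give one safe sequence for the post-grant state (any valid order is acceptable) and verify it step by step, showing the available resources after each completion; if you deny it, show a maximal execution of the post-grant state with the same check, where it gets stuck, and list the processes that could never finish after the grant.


GRANT: granting preserves safety; a valid post-grant sequence is P7, P3, P6, P2, P4, P1, P8.
Key observation: even at the reduced pool (2, 0), P7 fits immediately, so safety survives the grant.
Step-by-step check of the post-grant state:
  pool = (2, 0)
  run P7 (needs (2, 0), free (2, 0)); after release of (1, 2) the pool is (3, 2)
  run P3 (needs (3, 2), free (3, 2)); after release of (1, 0) the pool is (4, 2)
  run P6 (needs (4, 1), free (4, 2)); after release of (2, 2) the pool is (6, 4)
  run P2 (needs (5, 2), free (6, 4)); after release of (0, 2) the pool is (6, 6)
  run P4 (needs (2, 3), free (6, 6)); after release of (2, 0) the pool is (8, 6)
  run P1 (needs (4, 4), free (8, 6)); after release of (0, 1) the pool is (8, 7)
  run P8 (needs (2, 3), free (8, 7)); after release of (1, 0) the pool is (9, 7)


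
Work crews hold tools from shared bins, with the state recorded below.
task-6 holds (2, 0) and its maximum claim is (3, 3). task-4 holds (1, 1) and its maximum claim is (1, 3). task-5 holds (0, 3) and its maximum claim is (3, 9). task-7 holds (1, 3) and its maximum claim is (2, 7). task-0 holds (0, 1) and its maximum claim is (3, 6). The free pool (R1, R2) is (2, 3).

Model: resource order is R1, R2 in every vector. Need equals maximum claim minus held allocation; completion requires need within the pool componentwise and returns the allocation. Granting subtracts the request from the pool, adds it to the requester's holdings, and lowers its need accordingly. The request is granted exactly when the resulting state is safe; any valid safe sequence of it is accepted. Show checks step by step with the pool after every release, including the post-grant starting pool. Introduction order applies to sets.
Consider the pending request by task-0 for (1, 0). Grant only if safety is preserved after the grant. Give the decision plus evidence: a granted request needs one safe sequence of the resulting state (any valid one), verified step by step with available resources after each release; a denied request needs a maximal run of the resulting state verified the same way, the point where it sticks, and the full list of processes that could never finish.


GRANT — the state after the grant stays safe, e.g. via task-4, task-6, task-7, task-0, task-5.
Key observation: with (1, 3) left after the transfer, task-4 can run at once — the state stays safe.
Verifying the post-grant state step by step:
  pool = (1, 3)
  task-4 needs (0, 2) <= (1, 3) -> finishes; pool += (1, 1) = (2, 4)
  task-6 needs (1, 3) <= (2, 4) -> finishes; pool += (2, 0) = (4, 4)
  task-7 needs (1, 4) <= (4, 4) -> finishes; pool += (1, 3) = (5, 7)
  task-0 needs (2, 5) <= (5, 7) -> finishes; pool += (1, 1) = (6, 8)
  task-5 needs (3, 6) <= (6, 8) -> finishes; pool += (0, 3) = (6, 11)


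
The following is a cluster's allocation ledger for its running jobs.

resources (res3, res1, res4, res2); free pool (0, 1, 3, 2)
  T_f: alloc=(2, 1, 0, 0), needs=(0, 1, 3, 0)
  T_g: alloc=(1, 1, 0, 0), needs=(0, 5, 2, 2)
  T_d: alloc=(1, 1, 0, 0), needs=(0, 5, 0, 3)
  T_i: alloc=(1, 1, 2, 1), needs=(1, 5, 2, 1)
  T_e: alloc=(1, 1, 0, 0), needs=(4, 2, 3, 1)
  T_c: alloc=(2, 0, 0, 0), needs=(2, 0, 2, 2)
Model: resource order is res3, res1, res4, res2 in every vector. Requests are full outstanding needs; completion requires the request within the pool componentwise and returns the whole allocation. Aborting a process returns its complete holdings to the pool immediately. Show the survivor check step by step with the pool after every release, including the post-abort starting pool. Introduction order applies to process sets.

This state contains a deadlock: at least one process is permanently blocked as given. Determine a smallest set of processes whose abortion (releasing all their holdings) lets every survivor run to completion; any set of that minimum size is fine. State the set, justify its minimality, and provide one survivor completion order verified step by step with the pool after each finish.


Abort T_g and T_d.
Key observation: before aborting T_g and T_d, T_i was permanently blocked — no order could ever run it; afterwards it completes at step 4.
Why nothing smaller works — every single abort fails: T_f alone leaves T_g blocked (short on res1); T_g alone leaves T_d blocked (short on res1 and res2); T_d alone leaves T_g blocked (short on res1); T_i alone leaves T_g blocked (short on res1); T_e alone leaves T_g blocked (short on res1); T_c alone leaves T_g blocked (short on res1).
One survivor order: T_c, T_f, T_e, T_i. Check, step by step (post-abort pool first):
  pool = (2, 3, 3, 2)
  T_c: need (2, 0, 2, 2) fits (2, 3, 3, 2); releases (2, 0, 0, 0), pool now (4, 3, 3, 2)
  T_f: need (0, 1, 3, 0) fits (4, 3, 3, 2); releases (2, 1, 0, 0), pool now (6, 4, 3, 2)
  T_e: need (4, 2, 3, 1) fits (6, 4, 3, 2); releases (1, 1, 0, 0), pool now (7, 5, 3, 2)
  T_i: need (1, 5, 2, 1) fits (7, 5, 3, 2); releases (1, 1, 2, 1), pool now (8, 6, 5, 3)


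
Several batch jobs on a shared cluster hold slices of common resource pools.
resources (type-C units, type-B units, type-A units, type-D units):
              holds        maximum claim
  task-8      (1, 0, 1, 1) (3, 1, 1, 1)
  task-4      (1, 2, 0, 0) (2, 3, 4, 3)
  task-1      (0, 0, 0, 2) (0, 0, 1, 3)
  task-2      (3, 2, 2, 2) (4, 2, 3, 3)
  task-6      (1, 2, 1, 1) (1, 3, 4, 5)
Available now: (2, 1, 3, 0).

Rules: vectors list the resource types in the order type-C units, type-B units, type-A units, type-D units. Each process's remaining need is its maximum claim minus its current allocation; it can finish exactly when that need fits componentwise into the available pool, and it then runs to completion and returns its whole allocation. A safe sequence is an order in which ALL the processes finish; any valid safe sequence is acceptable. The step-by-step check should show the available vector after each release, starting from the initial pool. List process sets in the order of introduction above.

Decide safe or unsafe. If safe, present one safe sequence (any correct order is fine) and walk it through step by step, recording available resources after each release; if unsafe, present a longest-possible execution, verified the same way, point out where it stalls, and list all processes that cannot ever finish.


The state is SAFE; one workable sequence: task-8, task-1, task-4, task-2, task-6.
Key observation: task-8 marks the first exact bind of the order: its need (2, 1, 0, 0) fits the free (2, 1, 3, 0) with zero slack on a requested resource.
Step-by-step check:
  pool = (2, 1, 3, 0)
  task-8: need (2, 1, 0, 0) fits (2, 1, 3, 0); releases (1, 0, 1, 1), pool now (3, 1, 4, 1)
  task-1: need (0, 0, 1, 1) fits (3, 1, 4, 1); releases (0, 0, 0, 2), pool now (3, 1, 4, 3)
  task-4: need (1, 1, 4, 3) fits (3, 1, 4, 3); releases (1, 2, 0, 0), pool now (4, 3, 4, 3)
  task-2: need (1, 0, 1, 1) fits (4, 3, 4, 3); releases (3, 2, 2, 2), pool now (7, 5, 6, 5)
  task-6: need (0, 1, 3, 4) fits (7, 5, 6, 5); releases (1, 2, 1, 1), pool now (8, 7, 7, 6)


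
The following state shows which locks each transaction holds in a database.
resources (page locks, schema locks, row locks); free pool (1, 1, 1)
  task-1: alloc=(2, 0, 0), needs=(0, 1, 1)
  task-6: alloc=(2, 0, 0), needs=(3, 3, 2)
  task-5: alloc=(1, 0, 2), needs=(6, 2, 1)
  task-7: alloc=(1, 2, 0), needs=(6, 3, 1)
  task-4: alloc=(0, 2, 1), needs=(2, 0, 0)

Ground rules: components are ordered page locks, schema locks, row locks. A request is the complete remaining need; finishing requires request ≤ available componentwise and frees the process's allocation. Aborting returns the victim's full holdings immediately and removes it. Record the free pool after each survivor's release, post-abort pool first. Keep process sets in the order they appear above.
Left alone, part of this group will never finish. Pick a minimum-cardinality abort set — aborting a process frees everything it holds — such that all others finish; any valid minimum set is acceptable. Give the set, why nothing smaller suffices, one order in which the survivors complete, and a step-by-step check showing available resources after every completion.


Minimum abort set: task-5.
Key observation: no ordering could ever have run task-7 before the abort of task-5; with (1, 0, 2) back in the pool it fits at step 4.
Minimality: the empty abort set fails — the state is deadlocked as it stands.
The survivors complete as task-4, task-1, task-6, task-7. Check, step by step (starting from the post-abort pool):
  pool = (2, 1, 3)
  task-4 needs (2, 0, 0) <= (2, 1, 3) -> finishes; pool += (0, 2, 1) = (2, 3, 4)
  task-1 needs (0, 1, 1) <= (2, 3, 4) -> finishes; pool += (2, 0, 0) = (4, 3, 4)
  task-6 needs (3, 3, 2) <= (4, 3, 4) -> finishes; pool += (2, 0, 0) = (6, 3, 4)
  task-7 needs (6, 3, 1) <= (6, 3, 4) -> finishes; pool += (1, 2, 0) = (7, 5, 4)


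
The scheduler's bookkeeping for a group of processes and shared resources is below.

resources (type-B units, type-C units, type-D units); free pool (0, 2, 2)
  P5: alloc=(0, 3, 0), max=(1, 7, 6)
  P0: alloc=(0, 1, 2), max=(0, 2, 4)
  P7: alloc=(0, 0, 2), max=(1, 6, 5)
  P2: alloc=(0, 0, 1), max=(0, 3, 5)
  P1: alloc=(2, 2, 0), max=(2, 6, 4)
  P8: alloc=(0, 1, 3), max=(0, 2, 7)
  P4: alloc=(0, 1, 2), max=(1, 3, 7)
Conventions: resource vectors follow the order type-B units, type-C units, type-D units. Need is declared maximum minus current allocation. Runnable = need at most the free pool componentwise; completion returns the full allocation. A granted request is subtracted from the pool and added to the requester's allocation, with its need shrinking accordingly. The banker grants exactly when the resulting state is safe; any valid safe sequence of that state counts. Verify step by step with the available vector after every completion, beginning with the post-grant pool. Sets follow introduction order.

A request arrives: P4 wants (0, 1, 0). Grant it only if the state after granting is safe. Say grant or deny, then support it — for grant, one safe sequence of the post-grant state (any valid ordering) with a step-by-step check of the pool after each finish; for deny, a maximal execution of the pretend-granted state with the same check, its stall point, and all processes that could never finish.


DENY. Granting would leave the state unsafe.
Key observation: after P0, P8, P2 the pool peaks at (0, 3, 8), and each blocked process is short somewhere: P5 on type-B units, type-C units; P7 on type-B units, type-C units; P1 on type-C units; P4 on type-B units.
Pretend the grant happened; the run P0, P8, P2 goes as far as possible. Check, step by step:
  pool = (0, 1, 2)
  P0: need (0, 1, 2) fits (0, 1, 2); releases (0, 1, 2), pool now (0, 2, 4)
  P8: need (0, 1, 4) fits (0, 2, 4); releases (0, 1, 3), pool now (0, 3, 7)
  P2: need (0, 3, 4) fits (0, 3, 7); releases (0, 0, 1), pool now (0, 3, 8)
  P5 cannot run: need (1, 4, 6) vs free (0, 3, 8) (insufficient type-B units and type-C units)
  P7 cannot run: need (1, 6, 3) vs free (0, 3, 8) (insufficient type-B units and type-C units)
  P1 cannot run: need (0, 4, 4) vs free (0, 3, 8) (insufficient type-C units)
  P4 cannot run: need (1, 1, 5) vs free (0, 3, 8) (insufficient type-B units)
Had the request been granted, P5, P7, P1 and P4 could never finish.


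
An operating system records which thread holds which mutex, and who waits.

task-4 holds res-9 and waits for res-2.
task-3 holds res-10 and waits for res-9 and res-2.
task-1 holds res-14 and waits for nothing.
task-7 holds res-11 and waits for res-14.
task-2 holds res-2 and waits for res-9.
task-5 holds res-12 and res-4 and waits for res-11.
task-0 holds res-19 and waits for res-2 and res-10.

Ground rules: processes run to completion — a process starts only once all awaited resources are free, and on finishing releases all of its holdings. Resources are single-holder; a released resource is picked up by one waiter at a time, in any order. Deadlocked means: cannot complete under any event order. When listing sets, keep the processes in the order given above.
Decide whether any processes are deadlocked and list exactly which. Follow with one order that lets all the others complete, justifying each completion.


The deadlocked set is task-4, task-3, task-2 and task-0.
Key observation: the knot is the closed ring of waits task-4 -> task-2 -> task-4; task-3 and task-0 wait into the deadlock from upstream.
A valid finishing order for the others: task-1, task-7, task-5.
Verifying each step:
  task-1 waits on nothing -> runs at once and releases res-14
  run task-7 (all its waits — res-14 — are resolved); releases res-11
  run task-5 (all its waits — res-11 — are resolved); releases res-12 and res-4


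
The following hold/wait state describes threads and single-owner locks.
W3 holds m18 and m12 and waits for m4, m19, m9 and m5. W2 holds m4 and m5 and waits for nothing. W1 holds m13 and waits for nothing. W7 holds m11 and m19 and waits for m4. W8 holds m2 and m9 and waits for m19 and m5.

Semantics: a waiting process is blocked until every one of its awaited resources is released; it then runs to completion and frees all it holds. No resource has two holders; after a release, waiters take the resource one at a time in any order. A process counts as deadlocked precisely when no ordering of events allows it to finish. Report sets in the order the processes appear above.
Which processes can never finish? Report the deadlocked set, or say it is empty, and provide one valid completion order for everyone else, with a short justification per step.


The deadlocked set is empty.
Key observation: all waits point, directly or indirectly, at processes that can finish, so nothing is permanently blocked.
One completion order for the rest: W2, W7, W8, W3, W1.
Walking it through:
  W2: no waits; runs immediately, freeing m4 and m5
  W7: everything it awaited (m4) is free; runs, freeing m11 and m19
  W8: everything it awaited (m19 and m5) is free; runs, freeing m2 and m9
  W3: everything it awaited (m4, m19, m9 and m5) is free; runs, freeing m18 and m12
  W1: no waits; runs immediately, freeing m13


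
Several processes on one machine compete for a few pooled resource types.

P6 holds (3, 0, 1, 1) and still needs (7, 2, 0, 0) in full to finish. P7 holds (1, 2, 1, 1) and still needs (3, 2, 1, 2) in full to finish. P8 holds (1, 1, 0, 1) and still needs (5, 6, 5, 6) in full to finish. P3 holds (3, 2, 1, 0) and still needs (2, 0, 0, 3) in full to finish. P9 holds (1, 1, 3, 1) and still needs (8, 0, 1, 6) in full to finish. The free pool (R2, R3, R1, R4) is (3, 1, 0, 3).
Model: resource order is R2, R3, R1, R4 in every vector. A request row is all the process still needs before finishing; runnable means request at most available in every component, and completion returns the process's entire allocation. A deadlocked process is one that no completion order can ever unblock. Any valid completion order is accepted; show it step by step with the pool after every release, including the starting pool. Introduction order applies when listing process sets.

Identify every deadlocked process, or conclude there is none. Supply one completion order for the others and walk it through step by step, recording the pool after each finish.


Deadlocked: P8 and P9.
Key observation: the pool after P3, P7, P6 is (10, 5, 3, 5); every surviving request exceeds it in R4, so progress ends there.
One completion order for the rest: P3, P7, P6. Walking it through:
  pool = (3, 1, 0, 3)
  P3 needs (2, 0, 0, 3) <= (3, 1, 0, 3) -> finishes; pool += (3, 2, 1, 0) = (6, 3, 1, 3)
  P7 needs (3, 2, 1, 2) <= (6, 3, 1, 3) -> finishes; pool += (1, 2, 1, 1) = (7, 5, 2, 4)
  P6 needs (7, 2, 0, 0) <= (7, 5, 2, 4) -> finishes; pool += (3, 0, 1, 1) = (10, 5, 3, 5)
The blocked processes can never fit:
  blocked: P8 wants (5, 6, 5, 6), pool (10, 5, 3, 5) — not enough R3, R1 and R4
  blocked: P9 wants (8, 0, 1, 6), pool (10, 5, 3, 5) — not enough R4


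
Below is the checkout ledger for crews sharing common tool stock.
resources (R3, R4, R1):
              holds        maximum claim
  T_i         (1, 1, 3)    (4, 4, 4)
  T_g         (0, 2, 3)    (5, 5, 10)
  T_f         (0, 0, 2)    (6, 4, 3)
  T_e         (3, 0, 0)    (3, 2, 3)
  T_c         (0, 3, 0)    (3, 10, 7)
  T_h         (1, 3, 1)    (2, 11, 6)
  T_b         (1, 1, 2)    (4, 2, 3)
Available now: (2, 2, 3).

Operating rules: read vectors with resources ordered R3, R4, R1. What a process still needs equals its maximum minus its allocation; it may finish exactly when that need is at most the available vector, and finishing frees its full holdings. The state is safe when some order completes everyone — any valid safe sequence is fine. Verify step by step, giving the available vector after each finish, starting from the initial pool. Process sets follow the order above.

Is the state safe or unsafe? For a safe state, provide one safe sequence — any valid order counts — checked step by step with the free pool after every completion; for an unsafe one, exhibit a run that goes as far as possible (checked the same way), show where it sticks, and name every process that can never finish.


UNSAFE.
Key observation: the wall is R4: completing T_e, T_b, T_i, T_g, T_f brings the pool only to (7, 6, 13), and all the rest need more.
A maximal execution: T_e, T_b, T_i, T_g, T_f — then nothing else fits. Step-by-step check:
  pool = (2, 2, 3)
  T_e needs (0, 2, 3) <= (2, 2, 3) -> finishes; pool += (3, 0, 0) = (5, 2, 3)
  T_b needs (3, 1, 1) <= (5, 2, 3) -> finishes; pool += (1, 1, 2) = (6, 3, 5)
  T_i needs (3, 3, 1) <= (6, 3, 5) -> finishes; pool += (1, 1, 3) = (7, 4, 8)
  T_g needs (5, 3, 7) <= (7, 4, 8) -> finishes; pool += (0, 2, 3) = (7, 6, 11)
  T_f needs (6, 4, 1) <= (7, 6, 11) -> finishes; pool += (0, 0, 2) = (7, 6, 13)
  blocked: T_c wants (3, 7, 7), pool (7, 6, 13) — not enough R4
  blocked: T_h wants (1, 8, 5), pool (7, 6, 13) — not enough R4
Processes that can never finish: T_c and T_h.


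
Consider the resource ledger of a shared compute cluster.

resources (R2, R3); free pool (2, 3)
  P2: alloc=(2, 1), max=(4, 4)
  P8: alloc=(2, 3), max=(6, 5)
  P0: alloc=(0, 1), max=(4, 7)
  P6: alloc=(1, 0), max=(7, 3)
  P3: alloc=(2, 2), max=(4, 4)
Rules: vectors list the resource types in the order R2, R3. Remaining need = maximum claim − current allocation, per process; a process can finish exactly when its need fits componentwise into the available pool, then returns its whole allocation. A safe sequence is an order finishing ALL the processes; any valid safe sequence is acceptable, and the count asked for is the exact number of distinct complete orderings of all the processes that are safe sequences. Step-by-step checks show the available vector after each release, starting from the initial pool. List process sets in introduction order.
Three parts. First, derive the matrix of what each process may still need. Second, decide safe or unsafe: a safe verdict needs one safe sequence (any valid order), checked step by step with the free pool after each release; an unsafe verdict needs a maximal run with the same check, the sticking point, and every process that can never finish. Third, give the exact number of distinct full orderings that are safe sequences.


(1) Remaining need (order R2, R3):
  P2: (2, 3)
  P8: (4, 2)
  P0: (4, 6)
  P6: (6, 3)
  P3: (2, 2)
(2) SAFE, for example via the order P3, P8, P2, P6, P0.
Key observation: reading the order forward, P3 is the first process whose need (2, 2) meets the free pool (2, 3) exactly on a resource it requests.
Check, step by step:
  pool = (2, 3)
  P3: need (2, 2) fits (2, 3); releases (2, 2), pool now (4, 5)
  P8: need (4, 2) fits (4, 5); releases (2, 3), pool now (6, 8)
  P2: need (2, 3) fits (6, 8); releases (2, 1), pool now (8, 9)
  P6: need (6, 3) fits (8, 9); releases (1, 0), pool now (9, 9)
  P0: need (4, 6) fits (9, 9); releases (0, 1), pool now (9, 10)
(3) Precisely 24 of the possible complete orderings are safe sequences.


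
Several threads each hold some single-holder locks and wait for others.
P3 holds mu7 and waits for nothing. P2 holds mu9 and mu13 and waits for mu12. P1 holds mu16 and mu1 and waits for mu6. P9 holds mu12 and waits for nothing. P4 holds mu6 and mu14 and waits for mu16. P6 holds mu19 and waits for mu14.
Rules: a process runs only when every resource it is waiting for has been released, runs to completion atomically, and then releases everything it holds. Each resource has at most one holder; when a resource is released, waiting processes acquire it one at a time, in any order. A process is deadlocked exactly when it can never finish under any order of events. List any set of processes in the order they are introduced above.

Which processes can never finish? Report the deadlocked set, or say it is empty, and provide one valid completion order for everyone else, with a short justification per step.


Deadlocked set: P1, P4 and P6.
Key observation: nobody on the ring P1 -> P4 -> P1 can start until another member finishes, which never happens; P6 waits into the deadlock from upstream.
A valid finishing order for the others: P9, P3, P2.
Step-by-step check:
  P9 waits on nothing -> runs at once and releases mu12
  P3 waits on nothing -> runs at once and releases mu7
  run P2 (all its waits — mu12 — are resolved); releases mu9 and mu13


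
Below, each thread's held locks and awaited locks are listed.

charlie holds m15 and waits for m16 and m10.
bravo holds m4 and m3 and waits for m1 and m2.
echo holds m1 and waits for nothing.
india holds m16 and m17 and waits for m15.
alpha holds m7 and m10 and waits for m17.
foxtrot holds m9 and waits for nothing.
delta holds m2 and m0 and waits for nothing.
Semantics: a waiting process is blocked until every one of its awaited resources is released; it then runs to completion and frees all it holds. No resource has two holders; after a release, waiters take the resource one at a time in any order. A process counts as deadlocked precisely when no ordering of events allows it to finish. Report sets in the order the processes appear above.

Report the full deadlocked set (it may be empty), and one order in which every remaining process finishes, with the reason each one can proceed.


Deadlocked: charlie, india and alpha.
Key observation: along charlie -> india -> charlie, each member waits on what the next one holds — a deadlock; alpha is caught in further circular waits.
A valid finishing order for the others: foxtrot, delta, echo, bravo.
Verifying each step:
  foxtrot: no waits; runs immediately, freeing m9
  delta: no waits; runs immediately, freeing m2 and m0
  echo: no waits; runs immediately, freeing m1
  run bravo (all its waits — m1 and m2 — are resolved); releases m4 and m3


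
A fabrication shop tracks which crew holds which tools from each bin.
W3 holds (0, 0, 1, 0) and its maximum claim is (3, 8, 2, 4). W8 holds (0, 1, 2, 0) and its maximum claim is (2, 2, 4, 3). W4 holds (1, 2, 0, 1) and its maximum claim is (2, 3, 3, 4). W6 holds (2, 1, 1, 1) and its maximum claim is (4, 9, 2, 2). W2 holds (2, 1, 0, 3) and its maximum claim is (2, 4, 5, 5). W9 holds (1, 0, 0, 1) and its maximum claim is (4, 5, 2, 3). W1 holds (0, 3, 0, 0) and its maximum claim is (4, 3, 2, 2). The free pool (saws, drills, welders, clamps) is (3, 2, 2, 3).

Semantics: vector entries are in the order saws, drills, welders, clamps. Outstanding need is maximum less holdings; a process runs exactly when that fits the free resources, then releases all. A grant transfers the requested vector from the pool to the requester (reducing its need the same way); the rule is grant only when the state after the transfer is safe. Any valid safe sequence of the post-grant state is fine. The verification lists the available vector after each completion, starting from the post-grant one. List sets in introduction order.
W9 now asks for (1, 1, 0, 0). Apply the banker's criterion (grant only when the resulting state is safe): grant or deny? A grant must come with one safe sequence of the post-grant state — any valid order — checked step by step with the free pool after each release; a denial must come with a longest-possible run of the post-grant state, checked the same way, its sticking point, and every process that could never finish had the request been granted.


GRANT — the state after the grant stays safe, e.g. via W8, W4, W9, W1, W6, W3, W2.
Key observation: granting shrinks the pool to (2, 1, 2, 3), yet W8 still fits and the chain goes through.
Verifying the post-grant state step by step:
  pool = (2, 1, 2, 3)
  W8 needs (2, 1, 2, 3) <= (2, 1, 2, 3) -> finishes; pool += (0, 1, 2, 0) = (2, 2, 4, 3)
  W4 needs (1, 1, 3, 3) <= (2, 2, 4, 3) -> finishes; pool += (1, 2, 0, 1) = (3, 4, 4, 4)
  W9 needs (2, 4, 2, 2) <= (3, 4, 4, 4) -> finishes; pool += (2, 1, 0, 1) = (5, 5, 4, 5)
  W1 needs (4, 0, 2, 2) <= (5, 5, 4, 5) -> finishes; pool += (0, 3, 0, 0) = (5, 8, 4, 5)
  W6 needs (2, 8, 1, 1) <= (5, 8, 4, 5) -> finishes; pool += (2, 1, 1, 1) = (7, 9, 5, 6)
  W3 needs (3, 8, 1, 4) <= (7, 9, 5, 6) -> finishes; pool += (0, 0, 1, 0) = (7, 9, 6, 6)
  W2 needs (0, 3, 5, 2) <= (7, 9, 6, 6) -> finishes; pool += (2, 1, 0, 3) = (9, 10, 6, 9)


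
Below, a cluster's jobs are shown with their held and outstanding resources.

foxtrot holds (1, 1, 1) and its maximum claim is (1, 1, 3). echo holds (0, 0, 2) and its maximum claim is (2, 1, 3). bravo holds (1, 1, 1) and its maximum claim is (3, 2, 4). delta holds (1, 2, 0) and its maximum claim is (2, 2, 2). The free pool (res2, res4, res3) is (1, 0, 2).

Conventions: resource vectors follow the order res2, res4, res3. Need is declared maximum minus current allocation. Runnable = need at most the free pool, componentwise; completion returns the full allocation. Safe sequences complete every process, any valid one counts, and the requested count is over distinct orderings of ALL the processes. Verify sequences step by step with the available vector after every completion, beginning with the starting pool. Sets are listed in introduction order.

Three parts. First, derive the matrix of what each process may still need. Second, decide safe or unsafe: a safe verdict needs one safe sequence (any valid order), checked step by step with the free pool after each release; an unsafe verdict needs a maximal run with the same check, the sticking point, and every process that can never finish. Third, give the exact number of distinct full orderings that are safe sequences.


(1) Remaining need (order res2, res4, res3):
  foxtrot: (0, 0, 2)
  echo: (2, 1, 1)
  bravo: (2, 1, 3)
  delta: (1, 0, 2)
(2) SAFE. One safe sequence: foxtrot, bravo, delta, echo.
Key observation: reading the order forward, foxtrot is the first process whose need (0, 0, 2) meets the free pool (1, 0, 2) exactly on a resource it requests.
Walking it through:
  pool = (1, 0, 2)
  foxtrot: need (0, 0, 2) fits (1, 0, 2); releases (1, 1, 1), pool now (2, 1, 3)
  bravo: need (2, 1, 3) fits (2, 1, 3); releases (1, 1, 1), pool now (3, 2, 4)
  delta: need (1, 0, 2) fits (3, 2, 4); releases (1, 2, 0), pool now (4, 4, 4)
  echo: need (2, 1, 1) fits (4, 4, 4); releases (0, 0, 2), pool now (4, 4, 6)
(3) Exactly 10 of the possible complete orderings are safe sequences.


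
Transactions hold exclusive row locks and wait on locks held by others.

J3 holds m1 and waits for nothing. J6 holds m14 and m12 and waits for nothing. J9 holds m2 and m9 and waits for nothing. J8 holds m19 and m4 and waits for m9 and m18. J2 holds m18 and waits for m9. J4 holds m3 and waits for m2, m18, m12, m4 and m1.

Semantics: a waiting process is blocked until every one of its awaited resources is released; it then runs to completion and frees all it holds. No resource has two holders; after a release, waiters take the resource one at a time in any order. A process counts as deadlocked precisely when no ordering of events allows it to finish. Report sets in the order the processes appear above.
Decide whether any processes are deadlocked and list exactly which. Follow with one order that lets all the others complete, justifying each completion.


Nothing here is deadlocked.
Key observation: no waiting chain loops back on itself — every chain ends at a process that waits on nothing, so everyone eventually runs.
One completion order for the rest: J6, J9, J3, J2, J8, J4.
Walking it through:
  J6: no waits; runs immediately, freeing m14 and m12
  J9: no waits; runs immediately, freeing m2 and m9
  J3: no waits; runs immediately, freeing m1
  J2 waits on m9 — all released -> runs and releases m18
  J8 waits on m9 and m18 — all released -> runs and releases m19 and m4
  J4 waits on m2, m18, m12, m4 and m1 — all released -> runs and releases m3


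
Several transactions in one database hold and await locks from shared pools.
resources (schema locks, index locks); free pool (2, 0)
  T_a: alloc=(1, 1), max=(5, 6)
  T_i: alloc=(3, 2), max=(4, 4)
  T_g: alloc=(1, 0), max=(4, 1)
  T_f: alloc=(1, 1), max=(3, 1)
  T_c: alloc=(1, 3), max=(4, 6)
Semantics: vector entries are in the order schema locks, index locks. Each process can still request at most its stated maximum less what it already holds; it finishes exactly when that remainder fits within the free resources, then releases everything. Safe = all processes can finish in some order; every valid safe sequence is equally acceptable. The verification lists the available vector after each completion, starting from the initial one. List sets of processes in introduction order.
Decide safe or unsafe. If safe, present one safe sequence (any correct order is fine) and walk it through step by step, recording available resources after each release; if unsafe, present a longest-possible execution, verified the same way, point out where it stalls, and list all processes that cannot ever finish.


UNSAFE.
Key observation: once T_f, T_g finish, the pool peaks at (4, 1) — and every remaining process still needs more index locks than that.
A maximal execution: T_f, T_g — then nothing else fits. Walking it through:
  pool = (2, 0)
  run T_f (needs (2, 0), free (2, 0)); after release of (1, 1) the pool is (3, 1)
  run T_g (needs (3, 1), free (3, 1)); after release of (1, 0) the pool is (4, 1)
  blocked: T_a wants (4, 5), pool (4, 1) — not enough index locks
  blocked: T_i wants (1, 2), pool (4, 1) — not enough index locks
  blocked: T_c wants (3, 3), pool (4, 1) — not enough index locks
Never able to finish: T_a, T_i and T_c.


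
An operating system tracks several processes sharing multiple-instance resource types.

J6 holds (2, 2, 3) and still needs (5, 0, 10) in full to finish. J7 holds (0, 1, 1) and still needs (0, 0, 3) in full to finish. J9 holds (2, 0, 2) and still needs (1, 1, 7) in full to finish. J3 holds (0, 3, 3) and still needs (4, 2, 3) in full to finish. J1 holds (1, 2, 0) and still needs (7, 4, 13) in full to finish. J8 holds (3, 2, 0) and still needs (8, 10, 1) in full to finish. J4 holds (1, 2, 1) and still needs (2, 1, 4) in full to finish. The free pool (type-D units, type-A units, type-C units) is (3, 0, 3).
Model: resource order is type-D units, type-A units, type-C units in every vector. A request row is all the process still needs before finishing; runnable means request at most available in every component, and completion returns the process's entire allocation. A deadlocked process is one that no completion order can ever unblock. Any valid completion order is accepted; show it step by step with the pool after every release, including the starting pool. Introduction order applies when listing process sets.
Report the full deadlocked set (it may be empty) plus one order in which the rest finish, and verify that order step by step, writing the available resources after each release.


No process is deadlocked.
Key observation: beginning at J7, releases accumulate fast enough that every process eventually fits.
A valid finishing order for the others: J7, J4, J3, J9, J6, J1, J8. Check, step by step:
  pool = (3, 0, 3)
  run J7 (needs (0, 0, 3), free (3, 0, 3)); after release of (0, 1, 1) the pool is (3, 1, 4)
  run J4 (needs (2, 1, 4), free (3, 1, 4)); after release of (1, 2, 1) the pool is (4, 3, 5)
  run J3 (needs (4, 2, 3), free (4, 3, 5)); after release of (0, 3, 3) the pool is (4, 6, 8)
  run J9 (needs (1, 1, 7), free (4, 6, 8)); after release of (2, 0, 2) the pool is (6, 6, 10)
  run J6 (needs (5, 0, 10), free (6, 6, 10)); after release of (2, 2, 3) the pool is (8, 8, 13)
  run J1 (needs (7, 4, 13), free (8, 8, 13)); after release of (1, 2, 0) the pool is (9, 10, 13)
  run J8 (needs (8, 10, 1), free (9, 10, 13)); after release of (3, 2, 0) the pool is (12, 12, 13)


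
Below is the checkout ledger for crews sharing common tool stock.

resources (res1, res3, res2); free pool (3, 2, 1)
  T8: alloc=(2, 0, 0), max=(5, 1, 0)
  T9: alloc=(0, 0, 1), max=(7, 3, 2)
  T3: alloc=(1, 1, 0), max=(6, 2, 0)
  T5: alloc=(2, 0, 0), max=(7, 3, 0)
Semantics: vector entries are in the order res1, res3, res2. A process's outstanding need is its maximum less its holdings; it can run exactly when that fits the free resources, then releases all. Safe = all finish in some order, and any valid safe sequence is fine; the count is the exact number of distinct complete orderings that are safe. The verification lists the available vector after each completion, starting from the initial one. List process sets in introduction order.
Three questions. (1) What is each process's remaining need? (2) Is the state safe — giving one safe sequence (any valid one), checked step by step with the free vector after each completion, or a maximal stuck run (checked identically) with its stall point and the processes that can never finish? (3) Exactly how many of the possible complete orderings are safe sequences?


(1) Need matrix, components ordered res1, res3, res2:
  T8: (3, 1, 0)
  T9: (7, 3, 1)
  T3: (5, 1, 0)
  T5: (5, 3, 0)
(2) SAFE. One safe sequence: T8, T3, T5, T9.
Key observation: the first exact fit in this order is T8 — it needs (3, 1, 0) with (3, 2, 1) free, meeting a requested resource to the last unit.
Walking it through:
  pool = (3, 2, 1)
  T8: need (3, 1, 0) fits (3, 2, 1); releases (2, 0, 0), pool now (5, 2, 1)
  T3: need (5, 1, 0) fits (5, 2, 1); releases (1, 1, 0), pool now (6, 3, 1)
  T5: need (5, 3, 0) fits (6, 3, 1); releases (2, 0, 0), pool now (8, 3, 1)
  T9: need (7, 3, 1) fits (8, 3, 1); releases (0, 0, 1), pool now (8, 3, 2)
(3) Precisely 1 of the possible complete orderings is a safe sequence.
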